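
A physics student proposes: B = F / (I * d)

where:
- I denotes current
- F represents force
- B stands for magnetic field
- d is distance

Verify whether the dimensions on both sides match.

Yes

I (current) has dimensions [I].
F (force) has dimensions [L M T^-2].
B (magnetic field) has dimensions [I^-1 M T^-2].
d (distance) has dimensions [L].

Left side: [I^-1 M T^-2]
Right side: [I^-1 M T^-2]

Both sides have the same dimensions, so the equation is dimensionally consistent.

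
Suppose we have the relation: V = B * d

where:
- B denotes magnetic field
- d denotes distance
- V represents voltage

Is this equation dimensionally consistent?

No

B (magnetic field) has dimensions [I^-1 M T^-2].
d (distance) has dimensions [L].
V (voltage) has dimensions [I^-1 L^2 M T^-3].

Left side: [I^-1 L^2 M T^-3]
Right side: [I^-1 L M T^-2]

The two sides have different dimensions, so the equation is NOT dimensionally consistent.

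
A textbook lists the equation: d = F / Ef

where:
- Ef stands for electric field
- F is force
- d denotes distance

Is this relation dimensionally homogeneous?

No

Ef (electric field) has dimensions [I^-1 L M T^-3].
F (force) has dimensions [L M T^-2].
d (distance) has dimensions [L].

Left side: [L]
Right side: [I T]

The two sides have different dimensions, so the equation is NOT dimensionally consistent.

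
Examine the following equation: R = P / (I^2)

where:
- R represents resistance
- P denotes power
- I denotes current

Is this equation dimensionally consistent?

Yes

R (resistance) has dimensions [I^-2 L^2 M T^-3].
P (power) has dimensions [L^2 M T^-3].
I (current) has dimensions [I].

Left side: [I^-2 L^2 M T^-3]
Right side: [I^-2 L^2 M T^-3]

Both sides have the same dimensions, so the equation is dimensionally consistent.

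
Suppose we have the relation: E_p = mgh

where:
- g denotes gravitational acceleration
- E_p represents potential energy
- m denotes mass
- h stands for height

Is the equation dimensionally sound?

Yes

g (gravitational acceleration) has dimensions [L T^-2].
E_p (potential energy) has dimensions [L^2 M T^-2].
m (mass) has dimensions [M].
h (height) has dimensions [L].

Left side: [L^2 M T^-2]
Right side: [L^2 M T^-2]

Both sides have the same dimensions, so the equation is dimensionally consistent.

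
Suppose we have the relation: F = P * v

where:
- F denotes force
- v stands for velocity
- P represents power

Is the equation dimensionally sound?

No

F (force) has dimensions [L M T^-2].
v (velocity) has dimensions [L T^-1].
P (power) has dimensions [L^2 M T^-3].

Left side: [L M T^-2]
Right side: [L^3 M T^-4]

The two sides have different dimensions, so the equation is NOT dimensionally consistent.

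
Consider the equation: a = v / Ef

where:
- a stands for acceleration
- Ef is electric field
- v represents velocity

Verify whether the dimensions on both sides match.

No

a (acceleration) has dimensions [L T^-2].
Ef (electric field) has dimensions [I^-1 L M T^-3].
v (velocity) has dimensions [L T^-1].

Left side: [L T^-2]
Right side: [I M^-1 T^2]

The two sides have different dimensions, so the equation is NOT dimensionally consistent.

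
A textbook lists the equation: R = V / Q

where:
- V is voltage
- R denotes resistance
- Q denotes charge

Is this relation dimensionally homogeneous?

No

V (voltage) has dimensions [I^-1 L^2 M T^-3].
R (resistance) has dimensions [I^-2 L^2 M T^-3].
Q (charge) has dimensions [I T].

Left side: [I^-2 L^2 M T^-3]
Right side: [I^-2 L^2 M T^-4]

The two sides have different dimensions, so the equation is NOT dimensionally consistent.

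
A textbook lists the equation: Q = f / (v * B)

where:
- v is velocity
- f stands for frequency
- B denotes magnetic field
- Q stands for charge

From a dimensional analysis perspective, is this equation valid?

No

v (velocity) has dimensions [L T^-1].
f (frequency) has dimensions [T^-1].
B (magnetic field) has dimensions [I^-1 M T^-2].
Q (charge) has dimensions [I T].

Left side: [I T]
Right side: [I L^-1 M^-1 T^2]

The two sides have different dimensions, so the equation is NOT dimensionally consistent.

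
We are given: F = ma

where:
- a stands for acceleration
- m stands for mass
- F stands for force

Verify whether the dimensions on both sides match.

Yes

a (acceleration) has dimensions [L T^-2].
m (mass) has dimensions [M].
F (force) has dimensions [L M T^-2].

Left side: [L M T^-2]
Right side: [L M T^-2]

Both sides have the same dimensions, so the equation is dimensionally consistent.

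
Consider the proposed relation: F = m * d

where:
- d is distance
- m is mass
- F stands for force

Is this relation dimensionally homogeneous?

No

d (distance) has dimensions [L].
m (mass) has dimensions [M].
F (force) has dimensions [L M T^-2].

Left side: [L M T^-2]
Right side: [L M]

The two sides have different dimensions, so the equation is NOT dimensionally consistent.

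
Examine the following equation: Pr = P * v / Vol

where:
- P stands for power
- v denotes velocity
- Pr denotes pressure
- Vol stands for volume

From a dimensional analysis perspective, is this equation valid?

No

P (power) has dimensions [L^2 M T^-3].
v (velocity) has dimensions [L T^-1].
Pr (pressure) has dimensions [L^-1 M T^-2].
Vol (volume) has dimensions [L^3].

Left side: [L^-1 M T^-2]
Right side: [M T^-4]

The two sides have different dimensions, so the equation is NOT dimensionally consistent.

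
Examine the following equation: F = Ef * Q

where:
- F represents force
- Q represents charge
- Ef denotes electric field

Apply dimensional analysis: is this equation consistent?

Yes

F (force) has dimensions [L M T^-2].
Q (charge) has dimensions [I T].
Ef (electric field) has dimensions [I^-1 L M T^-3].

Left side: [L M T^-2]
Right side: [L M T^-2]

Both sides have the same dimensions, so the equation is dimensionally consistent.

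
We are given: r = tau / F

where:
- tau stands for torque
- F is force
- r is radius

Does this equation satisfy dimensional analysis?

Yes

tau (torque) has dimensions [L^2 M T^-2].
F (force) has dimensions [L M T^-2].
r (radius) has dimensions [L].

Left side: [L]
Right side: [L]

Both sides have the same dimensions, so the equation is dimensionally consistent.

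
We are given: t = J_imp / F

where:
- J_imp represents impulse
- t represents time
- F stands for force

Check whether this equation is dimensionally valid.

Yes

J_imp (impulse) has dimensions [L M T^-1].
t (time) has dimensions [T].
F (force) has dimensions [L M T^-2].

Left side: [T]
Right side: [T]

Both sides have the same dimensions, so the equation is dimensionally consistent.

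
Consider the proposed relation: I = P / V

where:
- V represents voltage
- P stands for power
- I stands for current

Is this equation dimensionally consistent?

Yes

V (voltage) has dimensions [I^-1 L^2 M T^-3].
P (power) has dimensions [L^2 M T^-3].
I (current) has dimensions [I].

Left side: [I]
Right side: [I]

Both sides have the same dimensions, so the equation is dimensionally consistent.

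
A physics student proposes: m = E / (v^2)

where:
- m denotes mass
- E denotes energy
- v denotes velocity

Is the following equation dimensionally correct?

Yes

m (mass) has dimensions [M].
E (energy) has dimensions [L^2 M T^-2].
v (velocity) has dimensions [L T^-1].

Left side: [M]
Right side: [M]

Both sides have the same dimensions, so the equation is dimensionally consistent.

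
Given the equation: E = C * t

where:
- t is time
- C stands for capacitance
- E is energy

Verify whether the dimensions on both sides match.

No

t (time) has dimensions [T].
C (capacitance) has dimensions [I^2 L^-2 M^-1 T^4].
E (energy) has dimensions [L^2 M T^-2].

Left side: [L^2 M T^-2]
Right side: [I^2 L^-2 M^-1 T^5]

The two sides have different dimensions, so the equation is NOT dimensionally consistent.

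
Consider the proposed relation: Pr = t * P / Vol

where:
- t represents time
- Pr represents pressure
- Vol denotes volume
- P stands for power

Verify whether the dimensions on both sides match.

Yes

t (time) has dimensions [T].
Pr (pressure) has dimensions [L^-1 M T^-2].
Vol (volume) has dimensions [L^3].
P (power) has dimensions [L^2 M T^-3].

Left side: [L^-1 M T^-2]
Right side: [L^-1 M T^-2]

Both sides have the same dimensions, so the equation is dimensionally consistent.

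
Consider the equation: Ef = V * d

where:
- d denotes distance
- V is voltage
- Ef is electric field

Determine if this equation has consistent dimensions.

No

d (distance) has dimensions [L].
V (voltage) has dimensions [I^-1 L^2 M T^-3].
Ef (electric field) has dimensions [I^-1 L M T^-3].

Left side: [I^-1 L M T^-3]
Right side: [I^-1 L^3 M T^-3]

The two sides have different dimensions, so the equation is NOT dimensionally consistent.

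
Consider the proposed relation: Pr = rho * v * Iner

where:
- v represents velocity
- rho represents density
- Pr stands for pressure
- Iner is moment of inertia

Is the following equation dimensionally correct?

No

v (velocity) has dimensions [L T^-1].
rho (density) has dimensions [L^-3 M].
Pr (pressure) has dimensions [L^-1 M T^-2].
Iner (moment of inertia) has dimensions [L^2 M].

Left side: [L^-1 M T^-2]
Right side: [M^2 T^-1]

The two sides have different dimensions, so the equation is NOT dimensionally consistent.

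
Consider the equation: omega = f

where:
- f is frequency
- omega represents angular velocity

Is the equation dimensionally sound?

Yes

f (frequency) has dimensions [T^-1].
omega (angular velocity) has dimensions [T^-1].

Left side: [T^-1]
Right side: [T^-1]

Both sides have the same dimensions, so the equation is dimensionally consistent.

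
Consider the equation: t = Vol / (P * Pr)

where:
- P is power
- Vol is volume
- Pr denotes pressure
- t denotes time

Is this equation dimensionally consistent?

No

P (power) has dimensions [L^2 M T^-3].
Vol (volume) has dimensions [L^3].
Pr (pressure) has dimensions [L^-1 M T^-2].
t (time) has dimensions [T].

Left side: [T]
Right side: [L^2 M^-2 T^5]

The two sides have different dimensions, so the equation is NOT dimensionally consistent.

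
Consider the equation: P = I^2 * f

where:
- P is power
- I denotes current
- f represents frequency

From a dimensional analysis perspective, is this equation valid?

No

P (power) has dimensions [L^2 M T^-3].
I (current) has dimensions [I].
f (frequency) has dimensions [T^-1].

Left side: [L^2 M T^-3]
Right side: [I^2 T^-1]

The two sides have different dimensions, so the equation is NOT dimensionally consistent.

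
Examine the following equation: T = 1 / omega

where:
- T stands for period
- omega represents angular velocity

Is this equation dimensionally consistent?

Yes

T (period) has dimensions [T].
omega (angular velocity) has dimensions [T^-1].

Left side: [T]
Right side: [T]

Both sides have the same dimensions, so the equation is dimensionally consistent.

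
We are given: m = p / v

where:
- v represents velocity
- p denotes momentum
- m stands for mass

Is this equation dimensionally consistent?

Yes

v (velocity) has dimensions [L T^-1].
p (momentum) has dimensions [L M T^-1].
m (mass) has dimensions [M].

Left side: [M]
Right side: [M]

Both sides have the same dimensions, so the equation is dimensionally consistent.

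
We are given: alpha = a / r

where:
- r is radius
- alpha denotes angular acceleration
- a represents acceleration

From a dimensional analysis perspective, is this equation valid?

Yes

r (radius) has dimensions [L].
alpha (angular acceleration) has dimensions [T^-2].
a (acceleration) has dimensions [L T^-2].

Left side: [T^-2]
Right side: [T^-2]

Both sides have the same dimensions, so the equation is dimensionally consistent.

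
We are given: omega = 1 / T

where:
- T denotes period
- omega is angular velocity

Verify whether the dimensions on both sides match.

Yes

T (period) has dimensions [T].
omega (angular velocity) has dimensions [T^-1].

Left side: [T^-1]
Right side: [T^-1]

Both sides have the same dimensions, so the equation is dimensionally consistent.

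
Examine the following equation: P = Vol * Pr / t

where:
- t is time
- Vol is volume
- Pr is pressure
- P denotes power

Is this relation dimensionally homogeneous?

Yes

t (time) has dimensions [T].
Vol (volume) has dimensions [L^3].
Pr (pressure) has dimensions [L^-1 M T^-2].
P (power) has dimensions [L^2 M T^-3].

Left side: [L^2 M T^-3]
Right side: [L^2 M T^-3]

Both sides have the same dimensions, so the equation is dimensionally consistent.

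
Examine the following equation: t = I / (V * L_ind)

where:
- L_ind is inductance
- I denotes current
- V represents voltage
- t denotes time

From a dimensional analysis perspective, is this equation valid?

No

L_ind (inductance) has dimensions [I^-2 L^2 M T^-2].
I (current) has dimensions [I].
V (voltage) has dimensions [I^-1 L^2 M T^-3].
t (time) has dimensions [T].

Left side: [T]
Right side: [I^4 L^-4 M^-2 T^5]

The two sides have different dimensions, so the equation is NOT dimensionally consistent.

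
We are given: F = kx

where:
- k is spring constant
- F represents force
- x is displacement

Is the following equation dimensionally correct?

Yes

k (spring constant) has dimensions [M T^-2].
F (force) has dimensions [L M T^-2].
x (displacement) has dimensions [L].

Left side: [L M T^-2]
Right side: [L M T^-2]

Both sides have the same dimensions, so the equation is dimensionally consistent.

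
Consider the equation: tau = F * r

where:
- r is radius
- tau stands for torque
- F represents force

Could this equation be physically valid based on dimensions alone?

Yes

r (radius) has dimensions [L].
tau (torque) has dimensions [L^2 M T^-2].
F (force) has dimensions [L M T^-2].

Left side: [L^2 M T^-2]
Right side: [L^2 M T^-2]

Both sides have the same dimensions, so the equation is dimensionally consistent.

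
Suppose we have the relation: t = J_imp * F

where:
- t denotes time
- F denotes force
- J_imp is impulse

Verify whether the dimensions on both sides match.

No

t (time) has dimensions [T].
F (force) has dimensions [L M T^-2].
J_imp (impulse) has dimensions [L M T^-1].

Left side: [T]
Right side: [L^2 M^2 T^-3]

The two sides have different dimensions, so the equation is NOT dimensionally consistent.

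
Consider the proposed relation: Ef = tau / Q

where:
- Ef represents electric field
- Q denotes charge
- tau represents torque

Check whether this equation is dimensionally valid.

No

Ef (electric field) has dimensions [I^-1 L M T^-3].
Q (charge) has dimensions [I T].
tau (torque) has dimensions [L^2 M T^-2].

Left side: [I^-1 L M T^-3]
Right side: [I^-1 L^2 M T^-3]

The two sides have different dimensions, so the equation is NOT dimensionally consistent.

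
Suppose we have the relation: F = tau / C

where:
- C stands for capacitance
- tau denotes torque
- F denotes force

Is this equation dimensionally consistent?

No

C (capacitance) has dimensions [I^2 L^-2 M^-1 T^4].
tau (torque) has dimensions [L^2 M T^-2].
F (force) has dimensions [L M T^-2].

Left side: [L M T^-2]
Right side: [I^-2 L^4 M^2 T^-6]

The two sides have different dimensions, so the equation is NOT dimensionally consistent.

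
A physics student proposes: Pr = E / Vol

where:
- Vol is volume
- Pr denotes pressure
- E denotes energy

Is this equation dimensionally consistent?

Yes

Vol (volume) has dimensions [L^3].
Pr (pressure) has dimensions [L^-1 M T^-2].
E (energy) has dimensions [L^2 M T^-2].

Left side: [L^-1 M T^-2]
Right side: [L^-1 M T^-2]

Both sides have the same dimensions, so the equation is dimensionally consistent.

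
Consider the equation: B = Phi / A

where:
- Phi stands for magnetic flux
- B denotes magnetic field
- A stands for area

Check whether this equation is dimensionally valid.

Yes

Phi (magnetic flux) has dimensions [I^-1 L^2 M T^-2].
B (magnetic field) has dimensions [I^-1 M T^-2].
A (area) has dimensions [L^2].

Left side: [I^-1 M T^-2]
Right side: [I^-1 M T^-2]

Both sides have the same dimensions, so the equation is dimensionally consistent.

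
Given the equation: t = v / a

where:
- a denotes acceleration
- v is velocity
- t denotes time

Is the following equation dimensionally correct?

Yes

a (acceleration) has dimensions [L T^-2].
v (velocity) has dimensions [L T^-1].
t (time) has dimensions [T].

Left side: [T]
Right side: [T]

Both sides have the same dimensions, so the equation is dimensionally consistent.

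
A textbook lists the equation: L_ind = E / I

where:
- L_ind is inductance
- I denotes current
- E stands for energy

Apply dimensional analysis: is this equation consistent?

No

L_ind (inductance) has dimensions [I^-2 L^2 M T^-2].
I (current) has dimensions [I].
E (energy) has dimensions [L^2 M T^-2].

Left side: [I^-2 L^2 M T^-2]
Right side: [I^-1 L^2 M T^-2]

The two sides have different dimensions, so the equation is NOT dimensionally consistent.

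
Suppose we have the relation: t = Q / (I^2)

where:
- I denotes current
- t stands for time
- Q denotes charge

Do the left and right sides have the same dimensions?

No

I (current) has dimensions [I].
t (time) has dimensions [T].
Q (charge) has dimensions [I T].

Left side: [T]
Right side: [I^-1 T]

The two sides have different dimensions, so the equation is NOT dimensionally consistent.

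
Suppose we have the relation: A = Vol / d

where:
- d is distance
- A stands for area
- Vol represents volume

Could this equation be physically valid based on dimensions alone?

Yes

d (distance) has dimensions [L].
A (area) has dimensions [L^2].
Vol (volume) has dimensions [L^3].

Left side: [L^2]
Right side: [L^2]

Both sides have the same dimensions, so the equation is dimensionally consistent.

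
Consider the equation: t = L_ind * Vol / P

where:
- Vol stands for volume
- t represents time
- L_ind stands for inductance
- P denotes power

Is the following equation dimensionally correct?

No

Vol (volume) has dimensions [L^3].
t (time) has dimensions [T].
L_ind (inductance) has dimensions [I^-2 L^2 M T^-2].
P (power) has dimensions [L^2 M T^-3].

Left side: [T]
Right side: [I^-2 L^3 T]

The two sides have different dimensions, so the equation is NOT dimensionally consistent.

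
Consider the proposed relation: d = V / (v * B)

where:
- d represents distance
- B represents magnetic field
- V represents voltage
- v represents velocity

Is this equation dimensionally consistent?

Yes

d (distance) has dimensions [L].
B (magnetic field) has dimensions [I^-1 M T^-2].
V (voltage) has dimensions [I^-1 L^2 M T^-3].
v (velocity) has dimensions [L T^-1].

Left side: [L]
Right side: [L]

Both sides have the same dimensions, so the equation is dimensionally consistent.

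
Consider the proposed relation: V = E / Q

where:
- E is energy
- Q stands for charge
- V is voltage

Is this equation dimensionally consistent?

Yes

E (energy) has dimensions [L^2 M T^-2].
Q (charge) has dimensions [I T].
V (voltage) has dimensions [I^-1 L^2 M T^-3].

Left side: [I^-1 L^2 M T^-3]
Right side: [I^-1 L^2 M T^-3]

Both sides have the same dimensions, so the equation is dimensionally consistent.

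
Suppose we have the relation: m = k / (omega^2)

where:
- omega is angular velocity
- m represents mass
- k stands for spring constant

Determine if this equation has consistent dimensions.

Yes

omega (angular velocity) has dimensions [T^-1].
m (mass) has dimensions [M].
k (spring constant) has dimensions [M T^-2].

Left side: [M]
Right side: [M]

Both sides have the same dimensions, so the equation is dimensionally consistent.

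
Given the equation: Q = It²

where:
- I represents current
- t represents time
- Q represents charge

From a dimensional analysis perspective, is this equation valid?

No

I (current) has dimensions [I].
t (time) has dimensions [T].
Q (charge) has dimensions [I T].

Left side: [I T]
Right side: [I T^2]

The two sides have different dimensions, so the equation is NOT dimensionally consistent.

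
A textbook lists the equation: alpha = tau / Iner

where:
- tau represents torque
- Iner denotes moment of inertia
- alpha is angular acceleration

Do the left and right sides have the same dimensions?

Yes

tau (torque) has dimensions [L^2 M T^-2].
Iner (moment of inertia) has dimensions [L^2 M].
alpha (angular acceleration) has dimensions [T^-2].

Left side: [T^-2]
Right side: [T^-2]

Both sides have the same dimensions, so the equation is dimensionally consistent.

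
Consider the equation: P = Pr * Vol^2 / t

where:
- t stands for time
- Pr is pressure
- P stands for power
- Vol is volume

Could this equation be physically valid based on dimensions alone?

No

t (time) has dimensions [T].
Pr (pressure) has dimensions [L^-1 M T^-2].
P (power) has dimensions [L^2 M T^-3].
Vol (volume) has dimensions [L^3].

Left side: [L^2 M T^-3]
Right side: [L^5 M T^-3]

The two sides have different dimensions, so the equation is NOT dimensionally consistent.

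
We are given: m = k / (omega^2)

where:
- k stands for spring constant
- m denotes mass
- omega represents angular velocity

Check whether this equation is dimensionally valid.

Yes

k (spring constant) has dimensions [M T^-2].
m (mass) has dimensions [M].
omega (angular velocity) has dimensions [T^-1].

Left side: [M]
Right side: [M]

Both sides have the same dimensions, so the equation is dimensionally consistent.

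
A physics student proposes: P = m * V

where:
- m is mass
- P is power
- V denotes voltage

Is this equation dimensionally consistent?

No

m (mass) has dimensions [M].
P (power) has dimensions [L^2 M T^-3].
V (voltage) has dimensions [I^-1 L^2 M T^-3].

Left side: [L^2 M T^-3]
Right side: [I^-1 L^2 M^2 T^-3]

The two sides have different dimensions, so the equation is NOT dimensionally consistent.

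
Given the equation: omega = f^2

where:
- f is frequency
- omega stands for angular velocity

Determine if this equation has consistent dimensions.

No

f (frequency) has dimensions [T^-1].
omega (angular velocity) has dimensions [T^-1].

Left side: [T^-1]
Right side: [T^-2]

The two sides have different dimensions, so the equation is NOT dimensionally consistent.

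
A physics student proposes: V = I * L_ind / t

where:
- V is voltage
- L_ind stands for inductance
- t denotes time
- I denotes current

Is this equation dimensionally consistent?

Yes

V (voltage) has dimensions [I^-1 L^2 M T^-3].
L_ind (inductance) has dimensions [I^-2 L^2 M T^-2].
t (time) has dimensions [T].
I (current) has dimensions [I].

Left side: [I^-1 L^2 M T^-3]
Right side: [I^-1 L^2 M T^-3]

Both sides have the same dimensions, so the equation is dimensionally consistent.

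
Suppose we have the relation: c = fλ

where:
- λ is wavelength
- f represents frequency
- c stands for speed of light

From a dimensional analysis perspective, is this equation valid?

Yes

λ (wavelength) has dimensions [L].
f (frequency) has dimensions [T^-1].
c (speed of light) has dimensions [L T^-1].

Left side: [L T^-1]
Right side: [L T^-1]

Both sides have the same dimensions, so the equation is dimensionally consistent.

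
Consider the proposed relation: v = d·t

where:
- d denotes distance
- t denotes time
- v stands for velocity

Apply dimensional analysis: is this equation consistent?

No

d (distance) has dimensions [L].
t (time) has dimensions [T].
v (velocity) has dimensions [L T^-1].

Left side: [L T^-1]
Right side: [L T]

The two sides have different dimensions, so the equation is NOT dimensionally consistent.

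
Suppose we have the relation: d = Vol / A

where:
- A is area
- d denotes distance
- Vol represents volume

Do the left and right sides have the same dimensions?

Yes

A (area) has dimensions [L^2].
d (distance) has dimensions [L].
Vol (volume) has dimensions [L^3].

Left side: [L]
Right side: [L]

Both sides have the same dimensions, so the equation is dimensionally consistent.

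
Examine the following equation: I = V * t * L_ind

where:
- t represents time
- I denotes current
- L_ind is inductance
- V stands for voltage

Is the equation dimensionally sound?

No

t (time) has dimensions [T].
I (current) has dimensions [I].
L_ind (inductance) has dimensions [I^-2 L^2 M T^-2].
V (voltage) has dimensions [I^-1 L^2 M T^-3].

Left side: [I]
Right side: [I^-3 L^4 M^2 T^-4]

The two sides have different dimensions, so the equation is NOT dimensionally consistent.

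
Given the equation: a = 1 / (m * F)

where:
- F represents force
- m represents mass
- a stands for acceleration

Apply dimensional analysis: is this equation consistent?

No

F (force) has dimensions [L M T^-2].
m (mass) has dimensions [M].
a (acceleration) has dimensions [L T^-2].

Left side: [L T^-2]
Right side: [L^-1 M^-2 T^2]

The two sides have different dimensions, so the equation is NOT dimensionally consistent.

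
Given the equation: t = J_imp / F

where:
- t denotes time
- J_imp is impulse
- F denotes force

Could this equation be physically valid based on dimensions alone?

Yes

t (time) has dimensions [T].
J_imp (impulse) has dimensions [L M T^-1].
F (force) has dimensions [L M T^-2].

Left side: [T]
Right side: [T]

Both sides have the same dimensions, so the equation is dimensionally consistent.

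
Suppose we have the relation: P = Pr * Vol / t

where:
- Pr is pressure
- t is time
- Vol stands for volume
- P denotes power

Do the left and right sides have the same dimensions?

Yes

Pr (pressure) has dimensions [L^-1 M T^-2].
t (time) has dimensions [T].
Vol (volume) has dimensions [L^3].
P (power) has dimensions [L^2 M T^-3].

Left side: [L^2 M T^-3]
Right side: [L^2 M T^-3]

Both sides have the same dimensions, so the equation is dimensionally consistent.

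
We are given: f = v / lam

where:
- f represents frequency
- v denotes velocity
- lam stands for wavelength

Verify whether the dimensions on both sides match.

Yes

f (frequency) has dimensions [T^-1].
v (velocity) has dimensions [L T^-1].
lam (wavelength) has dimensions [L].

Left side: [T^-1]
Right side: [T^-1]

Both sides have the same dimensions, so the equation is dimensionally consistent.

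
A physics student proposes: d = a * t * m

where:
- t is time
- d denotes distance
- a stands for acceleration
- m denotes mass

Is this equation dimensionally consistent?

No

t (time) has dimensions [T].
d (distance) has dimensions [L].
a (acceleration) has dimensions [L T^-2].
m (mass) has dimensions [M].

Left side: [L]
Right side: [L M T^-1]

The two sides have different dimensions, so the equation is NOT dimensionally consistent.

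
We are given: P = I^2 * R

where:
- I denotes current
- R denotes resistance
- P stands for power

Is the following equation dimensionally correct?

Yes

I (current) has dimensions [I].
R (resistance) has dimensions [I^-2 L^2 M T^-3].
P (power) has dimensions [L^2 M T^-3].

Left side: [L^2 M T^-3]
Right side: [L^2 M T^-3]

Both sides have the same dimensions, so the equation is dimensionally consistent.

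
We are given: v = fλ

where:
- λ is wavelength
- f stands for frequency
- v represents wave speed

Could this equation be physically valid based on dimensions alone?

Yes

λ (wavelength) has dimensions [L].
f (frequency) has dimensions [T^-1].
v (wave speed) has dimensions [L T^-1].

Left side: [L T^-1]
Right side: [L T^-1]

Both sides have the same dimensions, so the equation is dimensionally consistent.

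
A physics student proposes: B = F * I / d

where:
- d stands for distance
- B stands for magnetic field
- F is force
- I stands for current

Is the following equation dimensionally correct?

No

d (distance) has dimensions [L].
B (magnetic field) has dimensions [I^-1 M T^-2].
F (force) has dimensions [L M T^-2].
I (current) has dimensions [I].

Left side: [I^-1 M T^-2]
Right side: [I M T^-2]

The two sides have different dimensions, so the equation is NOT dimensionally consistent.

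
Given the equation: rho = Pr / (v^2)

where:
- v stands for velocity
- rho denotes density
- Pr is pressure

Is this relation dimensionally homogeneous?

Yes

v (velocity) has dimensions [L T^-1].
rho (density) has dimensions [L^-3 M].
Pr (pressure) has dimensions [L^-1 M T^-2].

Left side: [L^-3 M]
Right side: [L^-3 M]

Both sides have the same dimensions, so the equation is dimensionally consistent.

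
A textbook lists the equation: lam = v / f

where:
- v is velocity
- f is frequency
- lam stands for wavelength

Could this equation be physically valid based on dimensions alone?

Yes

v (velocity) has dimensions [L T^-1].
f (frequency) has dimensions [T^-1].
lam (wavelength) has dimensions [L].

Left side: [L]
Right side: [L]

Both sides have the same dimensions, so the equation is dimensionally consistent.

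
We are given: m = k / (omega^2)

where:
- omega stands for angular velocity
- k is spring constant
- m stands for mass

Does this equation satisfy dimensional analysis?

Yes

omega (angular velocity) has dimensions [T^-1].
k (spring constant) has dimensions [M T^-2].
m (mass) has dimensions [M].

Left side: [M]
Right side: [M]

Both sides have the same dimensions, so the equation is dimensionally consistent.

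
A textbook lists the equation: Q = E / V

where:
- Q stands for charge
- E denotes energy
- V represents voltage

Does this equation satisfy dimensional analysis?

Yes

Q (charge) has dimensions [I T].
E (energy) has dimensions [L^2 M T^-2].
V (voltage) has dimensions [I^-1 L^2 M T^-3].

Left side: [I T]
Right side: [I T]

Both sides have the same dimensions, so the equation is dimensionally consistent.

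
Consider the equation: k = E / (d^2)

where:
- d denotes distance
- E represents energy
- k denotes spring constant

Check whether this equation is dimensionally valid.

Yes

d (distance) has dimensions [L].
E (energy) has dimensions [L^2 M T^-2].
k (spring constant) has dimensions [M T^-2].

Left side: [M T^-2]
Right side: [M T^-2]

Both sides have the same dimensions, so the equation is dimensionally consistent.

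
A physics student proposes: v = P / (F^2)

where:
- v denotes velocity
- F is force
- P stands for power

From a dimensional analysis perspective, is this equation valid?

No

v (velocity) has dimensions [L T^-1].
F (force) has dimensions [L M T^-2].
P (power) has dimensions [L^2 M T^-3].

Left side: [L T^-1]
Right side: [M^-1 T]

The two sides have different dimensions, so the equation is NOT dimensionally consistent.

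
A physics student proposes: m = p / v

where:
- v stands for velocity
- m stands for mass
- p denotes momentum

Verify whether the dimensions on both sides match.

Yes

v (velocity) has dimensions [L T^-1].
m (mass) has dimensions [M].
p (momentum) has dimensions [L M T^-1].

Left side: [M]
Right side: [M]

Both sides have the same dimensions, so the equation is dimensionally consistent.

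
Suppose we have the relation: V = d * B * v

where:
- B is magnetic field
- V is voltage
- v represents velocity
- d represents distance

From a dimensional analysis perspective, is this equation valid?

Yes

B (magnetic field) has dimensions [I^-1 M T^-2].
V (voltage) has dimensions [I^-1 L^2 M T^-3].
v (velocity) has dimensions [L T^-1].
d (distance) has dimensions [L].

Left side: [I^-1 L^2 M T^-3]
Right side: [I^-1 L^2 M T^-3]

Both sides have the same dimensions, so the equation is dimensionally consistent.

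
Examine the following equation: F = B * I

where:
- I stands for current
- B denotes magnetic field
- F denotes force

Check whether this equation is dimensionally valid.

No

I (current) has dimensions [I].
B (magnetic field) has dimensions [I^-1 M T^-2].
F (force) has dimensions [L M T^-2].

Left side: [L M T^-2]
Right side: [M T^-2]

The two sides have different dimensions, so the equation is NOT dimensionally consistent.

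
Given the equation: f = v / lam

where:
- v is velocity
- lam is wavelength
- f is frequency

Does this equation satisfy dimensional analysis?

Yes

v (velocity) has dimensions [L T^-1].
lam (wavelength) has dimensions [L].
f (frequency) has dimensions [T^-1].

Left side: [T^-1]
Right side: [T^-1]

Both sides have the same dimensions, so the equation is dimensionally consistent.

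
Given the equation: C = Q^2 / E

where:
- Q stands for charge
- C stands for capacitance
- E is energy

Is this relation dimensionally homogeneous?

Yes

Q (charge) has dimensions [I T].
C (capacitance) has dimensions [I^2 L^-2 M^-1 T^4].
E (energy) has dimensions [L^2 M T^-2].

Left side: [I^2 L^-2 M^-1 T^4]
Right side: [I^2 L^-2 M^-1 T^4]

Both sides have the same dimensions, so the equation is dimensionally consistent.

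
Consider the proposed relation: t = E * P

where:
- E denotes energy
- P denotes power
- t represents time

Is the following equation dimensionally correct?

No

E (energy) has dimensions [L^2 M T^-2].
P (power) has dimensions [L^2 M T^-3].
t (time) has dimensions [T].

Left side: [T]
Right side: [L^4 M^2 T^-5]

The two sides have different dimensions, so the equation is NOT dimensionally consistent.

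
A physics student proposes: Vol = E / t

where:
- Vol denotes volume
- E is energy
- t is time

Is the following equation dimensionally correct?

No

Vol (volume) has dimensions [L^3].
E (energy) has dimensions [L^2 M T^-2].
t (time) has dimensions [T].

Left side: [L^3]
Right side: [L^2 M T^-3]

The two sides have different dimensions, so the equation is NOT dimensionally consistent.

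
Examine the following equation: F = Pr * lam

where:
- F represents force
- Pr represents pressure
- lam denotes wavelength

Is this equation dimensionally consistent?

No

F (force) has dimensions [L M T^-2].
Pr (pressure) has dimensions [L^-1 M T^-2].
lam (wavelength) has dimensions [L].

Left side: [L M T^-2]
Right side: [M T^-2]

The two sides have different dimensions, so the equation is NOT dimensionally consistent.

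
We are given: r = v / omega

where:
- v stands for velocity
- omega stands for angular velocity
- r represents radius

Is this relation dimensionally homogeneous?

Yes

v (velocity) has dimensions [L T^-1].
omega (angular velocity) has dimensions [T^-1].
r (radius) has dimensions [L].

Left side: [L]
Right side: [L]

Both sides have the same dimensions, so the equation is dimensionally consistent.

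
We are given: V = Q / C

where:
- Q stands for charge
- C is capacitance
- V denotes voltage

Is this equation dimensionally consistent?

Yes

Q (charge) has dimensions [I T].
C (capacitance) has dimensions [I^2 L^-2 M^-1 T^4].
V (voltage) has dimensions [I^-1 L^2 M T^-3].

Left side: [I^-1 L^2 M T^-3]
Right side: [I^-1 L^2 M T^-3]

Both sides have the same dimensions, so the equation is dimensionally consistent.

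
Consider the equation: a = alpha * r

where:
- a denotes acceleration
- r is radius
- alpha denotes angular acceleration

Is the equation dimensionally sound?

Yes

a (acceleration) has dimensions [L T^-2].
r (radius) has dimensions [L].
alpha (angular acceleration) has dimensions [T^-2].

Left side: [L T^-2]
Right side: [L T^-2]

Both sides have the same dimensions, so the equation is dimensionally consistent.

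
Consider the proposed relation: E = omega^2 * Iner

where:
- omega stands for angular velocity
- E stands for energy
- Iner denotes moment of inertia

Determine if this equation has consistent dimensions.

Yes

omega (angular velocity) has dimensions [T^-1].
E (energy) has dimensions [L^2 M T^-2].
Iner (moment of inertia) has dimensions [L^2 M].

Left side: [L^2 M T^-2]
Right side: [L^2 M T^-2]

Both sides have the same dimensions, so the equation is dimensionally consistent.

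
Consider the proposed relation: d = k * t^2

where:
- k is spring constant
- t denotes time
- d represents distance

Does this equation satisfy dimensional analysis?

No

k (spring constant) has dimensions [M T^-2].
t (time) has dimensions [T].
d (distance) has dimensions [L].

Left side: [L]
Right side: [M]

The two sides have different dimensions, so the equation is NOT dimensionally consistent.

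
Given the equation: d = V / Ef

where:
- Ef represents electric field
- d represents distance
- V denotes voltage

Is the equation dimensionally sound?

Yes

Ef (electric field) has dimensions [I^-1 L M T^-3].
d (distance) has dimensions [L].
V (voltage) has dimensions [I^-1 L^2 M T^-3].

Left side: [L]
Right side: [L]

Both sides have the same dimensions, so the equation is dimensionally consistent.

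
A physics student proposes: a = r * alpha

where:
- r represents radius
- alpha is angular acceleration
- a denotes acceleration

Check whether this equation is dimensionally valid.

Yes

r (radius) has dimensions [L].
alpha (angular acceleration) has dimensions [T^-2].
a (acceleration) has dimensions [L T^-2].

Left side: [L T^-2]
Right side: [L T^-2]

Both sides have the same dimensions, so the equation is dimensionally consistent.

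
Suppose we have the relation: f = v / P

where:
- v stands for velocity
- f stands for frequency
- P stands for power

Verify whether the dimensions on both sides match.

No

v (velocity) has dimensions [L T^-1].
f (frequency) has dimensions [T^-1].
P (power) has dimensions [L^2 M T^-3].

Left side: [T^-1]
Right side: [L^-1 M^-1 T^2]

The two sides have different dimensions, so the equation is NOT dimensionally consistent.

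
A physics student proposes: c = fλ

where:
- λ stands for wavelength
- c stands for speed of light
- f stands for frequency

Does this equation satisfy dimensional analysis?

Yes

λ (wavelength) has dimensions [L].
c (speed of light) has dimensions [L T^-1].
f (frequency) has dimensions [T^-1].

Left side: [L T^-1]
Right side: [L T^-1]

Both sides have the same dimensions, so the equation is dimensionally consistent.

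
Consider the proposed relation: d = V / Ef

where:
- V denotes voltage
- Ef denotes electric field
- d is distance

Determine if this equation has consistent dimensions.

Yes

V (voltage) has dimensions [I^-1 L^2 M T^-3].
Ef (electric field) has dimensions [I^-1 L M T^-3].
d (distance) has dimensions [L].

Left side: [L]
Right side: [L]

Both sides have the same dimensions, so the equation is dimensionally consistent.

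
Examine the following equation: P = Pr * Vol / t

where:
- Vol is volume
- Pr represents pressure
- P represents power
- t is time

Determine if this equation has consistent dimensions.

Yes

Vol (volume) has dimensions [L^3].
Pr (pressure) has dimensions [L^-1 M T^-2].
P (power) has dimensions [L^2 M T^-3].
t (time) has dimensions [T].

Left side: [L^2 M T^-3]
Right side: [L^2 M T^-3]

Both sides have the same dimensions, so the equation is dimensionally consistent.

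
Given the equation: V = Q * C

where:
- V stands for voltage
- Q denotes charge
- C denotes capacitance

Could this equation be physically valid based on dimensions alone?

No

V (voltage) has dimensions [I^-1 L^2 M T^-3].
Q (charge) has dimensions [I T].
C (capacitance) has dimensions [I^2 L^-2 M^-1 T^4].

Left side: [I^-1 L^2 M T^-3]
Right side: [I^3 L^-2 M^-1 T^5]

The two sides have different dimensions, so the equation is NOT dimensionally consistent.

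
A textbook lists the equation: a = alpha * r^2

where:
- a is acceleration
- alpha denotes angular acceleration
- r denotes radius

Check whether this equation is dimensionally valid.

No

a (acceleration) has dimensions [L T^-2].
alpha (angular acceleration) has dimensions [T^-2].
r (radius) has dimensions [L].

Left side: [L T^-2]
Right side: [L^2 T^-2]

The two sides have different dimensions, so the equation is NOT dimensionally consistent.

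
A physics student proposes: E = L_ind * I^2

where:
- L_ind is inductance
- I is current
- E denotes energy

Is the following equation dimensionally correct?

Yes

L_ind (inductance) has dimensions [I^-2 L^2 M T^-2].
I (current) has dimensions [I].
E (energy) has dimensions [L^2 M T^-2].

Left side: [L^2 M T^-2]
Right side: [L^2 M T^-2]

Both sides have the same dimensions, so the equation is dimensionally consistent.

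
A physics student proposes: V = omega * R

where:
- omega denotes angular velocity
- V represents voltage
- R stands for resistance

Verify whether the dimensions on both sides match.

No

omega (angular velocity) has dimensions [T^-1].
V (voltage) has dimensions [I^-1 L^2 M T^-3].
R (resistance) has dimensions [I^-2 L^2 M T^-3].

Left side: [I^-1 L^2 M T^-3]
Right side: [I^-2 L^2 M T^-4]

The two sides have different dimensions, so the equation is NOT dimensionally consistent.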